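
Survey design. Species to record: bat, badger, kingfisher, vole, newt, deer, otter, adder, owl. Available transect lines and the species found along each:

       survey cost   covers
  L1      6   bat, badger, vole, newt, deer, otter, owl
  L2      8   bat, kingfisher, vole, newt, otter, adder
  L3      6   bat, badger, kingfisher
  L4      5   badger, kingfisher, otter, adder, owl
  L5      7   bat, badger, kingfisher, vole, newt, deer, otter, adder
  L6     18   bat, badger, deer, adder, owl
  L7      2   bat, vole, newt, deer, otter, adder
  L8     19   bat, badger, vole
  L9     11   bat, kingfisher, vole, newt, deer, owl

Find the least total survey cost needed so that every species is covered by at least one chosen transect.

7

L4, L7 cover every species at survey cost 5 + 2 = 7.
Any cover uses at least 2 transects; among all covering selections none totals below 7.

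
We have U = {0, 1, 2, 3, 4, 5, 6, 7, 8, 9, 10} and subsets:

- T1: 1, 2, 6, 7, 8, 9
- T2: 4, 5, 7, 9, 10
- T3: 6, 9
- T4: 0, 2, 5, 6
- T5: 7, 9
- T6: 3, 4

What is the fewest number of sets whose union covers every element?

T1, T2, T4, T6 together cover {0, 1, 2, 3, 4, 5, 6, 7, 8, 9, 10} — every element.
No 3 of the 6 sets cover everything (all 20 triples fall short), so 4 is minimum.

4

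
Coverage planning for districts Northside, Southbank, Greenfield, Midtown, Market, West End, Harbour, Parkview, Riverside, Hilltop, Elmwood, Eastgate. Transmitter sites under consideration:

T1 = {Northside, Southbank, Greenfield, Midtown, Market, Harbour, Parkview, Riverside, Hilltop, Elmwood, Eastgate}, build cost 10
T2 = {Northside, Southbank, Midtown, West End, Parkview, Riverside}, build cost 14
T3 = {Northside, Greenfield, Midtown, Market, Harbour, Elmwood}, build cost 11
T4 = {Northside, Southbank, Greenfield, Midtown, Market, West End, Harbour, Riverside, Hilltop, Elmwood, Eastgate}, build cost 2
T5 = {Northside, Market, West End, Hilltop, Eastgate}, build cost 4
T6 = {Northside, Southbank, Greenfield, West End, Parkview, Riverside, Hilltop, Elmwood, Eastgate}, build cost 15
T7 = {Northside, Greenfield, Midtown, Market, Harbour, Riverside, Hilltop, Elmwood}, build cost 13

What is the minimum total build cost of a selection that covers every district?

T1, T4 cover every district at build cost 10 + 2 = 12.
Any cover uses at least 2 transmitter sites; among all covering selections none totals below 12.

12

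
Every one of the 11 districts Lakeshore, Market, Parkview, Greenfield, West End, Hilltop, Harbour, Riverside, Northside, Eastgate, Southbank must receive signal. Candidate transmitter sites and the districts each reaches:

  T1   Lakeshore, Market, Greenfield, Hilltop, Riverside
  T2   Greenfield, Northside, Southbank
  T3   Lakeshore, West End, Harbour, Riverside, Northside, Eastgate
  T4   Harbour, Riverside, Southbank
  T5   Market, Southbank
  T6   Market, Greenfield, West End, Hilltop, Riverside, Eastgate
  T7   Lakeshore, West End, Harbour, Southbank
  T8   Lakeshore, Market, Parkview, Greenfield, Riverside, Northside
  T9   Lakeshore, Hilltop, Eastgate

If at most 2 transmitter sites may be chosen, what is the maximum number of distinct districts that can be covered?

Choosing T1, T3 covers {Lakeshore, Market, Greenfield, West End, Hilltop, Harbour, Riverside, Northside, Eastgate} — 9 districts.
No choice of 2 transmitter sites does better; here Parkview, Southbank are left uncovered.

9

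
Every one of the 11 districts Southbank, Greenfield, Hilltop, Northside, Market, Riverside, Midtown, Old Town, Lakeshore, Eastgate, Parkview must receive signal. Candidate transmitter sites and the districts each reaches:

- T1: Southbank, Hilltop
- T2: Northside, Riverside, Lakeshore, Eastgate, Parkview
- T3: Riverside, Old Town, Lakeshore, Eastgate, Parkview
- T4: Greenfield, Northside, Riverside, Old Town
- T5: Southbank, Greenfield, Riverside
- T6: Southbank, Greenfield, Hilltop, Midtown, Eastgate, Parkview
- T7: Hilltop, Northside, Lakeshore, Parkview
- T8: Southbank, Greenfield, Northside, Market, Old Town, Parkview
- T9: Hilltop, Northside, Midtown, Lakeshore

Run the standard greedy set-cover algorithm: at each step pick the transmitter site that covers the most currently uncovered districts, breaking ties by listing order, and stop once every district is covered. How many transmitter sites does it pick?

3

Pick 1: T6 covers 6 new districts (Southbank, Greenfield, Hilltop, Midtown, Eastgate, Parkview).
Pick 2: T2 covers 3 new districts (Northside, Riverside, Lakeshore).
Pick 3: T8 covers 2 new districts (Market, Old Town).
Greedy uses 3 transmitter sites.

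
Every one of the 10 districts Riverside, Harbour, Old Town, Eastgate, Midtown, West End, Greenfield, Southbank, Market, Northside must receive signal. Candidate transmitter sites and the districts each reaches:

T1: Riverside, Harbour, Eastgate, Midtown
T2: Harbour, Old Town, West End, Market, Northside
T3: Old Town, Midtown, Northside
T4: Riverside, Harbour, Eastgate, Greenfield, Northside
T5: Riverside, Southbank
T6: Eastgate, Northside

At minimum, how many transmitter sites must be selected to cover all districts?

4

T1, T2, T4, T5 together cover {Riverside, Harbour, Old Town, Eastgate, Midtown, West End, Greenfield, Southbank, Market, Northside} — every district.
No 3 of the 6 transmitter sites cover everything (all 20 triples fall short), so 4 is minimum.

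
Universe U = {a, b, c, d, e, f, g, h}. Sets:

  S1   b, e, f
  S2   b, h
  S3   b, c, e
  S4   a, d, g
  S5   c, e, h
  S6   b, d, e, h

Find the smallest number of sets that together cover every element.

3

S1, S4, S5 together cover {a, b, c, d, e, f, g, h} — every element.
No 2 of the 6 sets cover everything (all 15 pairs fall short), so 3 is minimum.
Greedy (largest uncovered first) would take S6, S4, S1, S3 — 4 sets — but 3 suffice.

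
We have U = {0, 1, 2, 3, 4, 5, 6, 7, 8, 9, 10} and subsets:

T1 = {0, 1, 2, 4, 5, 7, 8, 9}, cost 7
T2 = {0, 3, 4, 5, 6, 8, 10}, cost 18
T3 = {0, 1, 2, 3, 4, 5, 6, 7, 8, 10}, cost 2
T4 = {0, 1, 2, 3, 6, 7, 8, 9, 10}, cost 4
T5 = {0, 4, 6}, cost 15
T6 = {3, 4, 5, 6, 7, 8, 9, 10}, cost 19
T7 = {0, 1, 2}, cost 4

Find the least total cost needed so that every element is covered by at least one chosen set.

6

T3, T4 cover every element at cost 2 + 4 = 6.
Any cover uses at least 2 sets; among all covering selections none totals below 6.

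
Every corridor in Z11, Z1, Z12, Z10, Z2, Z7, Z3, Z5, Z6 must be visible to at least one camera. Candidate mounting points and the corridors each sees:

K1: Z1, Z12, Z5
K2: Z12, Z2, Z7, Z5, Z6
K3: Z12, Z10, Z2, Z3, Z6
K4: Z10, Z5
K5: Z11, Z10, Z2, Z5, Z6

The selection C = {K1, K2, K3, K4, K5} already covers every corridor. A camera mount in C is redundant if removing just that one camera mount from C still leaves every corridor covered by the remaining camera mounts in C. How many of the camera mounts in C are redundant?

1

Drop K1: Z1 uncovered — not redundant.
Drop K2: Z7 uncovered — not redundant.
Drop K3: Z3 uncovered — not redundant.
Drop K4: the rest still cover every corridor — redundant.
Drop K5: Z11 uncovered — not redundant.
1 redundant: K4.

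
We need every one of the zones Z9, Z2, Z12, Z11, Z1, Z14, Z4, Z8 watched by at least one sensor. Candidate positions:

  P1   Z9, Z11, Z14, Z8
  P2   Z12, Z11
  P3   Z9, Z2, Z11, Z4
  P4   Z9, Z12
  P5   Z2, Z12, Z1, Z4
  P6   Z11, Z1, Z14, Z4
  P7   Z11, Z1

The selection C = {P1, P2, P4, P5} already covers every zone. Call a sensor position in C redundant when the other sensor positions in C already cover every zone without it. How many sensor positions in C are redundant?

2

Drop P1: Z14, Z8 uncovered — not redundant.
Drop P2: the rest still cover every zone — redundant.
Drop P4: the rest still cover every zone — redundant.
Drop P5: Z2, Z1, Z4 uncovered — not redundant.
2 redundant: P2, P4.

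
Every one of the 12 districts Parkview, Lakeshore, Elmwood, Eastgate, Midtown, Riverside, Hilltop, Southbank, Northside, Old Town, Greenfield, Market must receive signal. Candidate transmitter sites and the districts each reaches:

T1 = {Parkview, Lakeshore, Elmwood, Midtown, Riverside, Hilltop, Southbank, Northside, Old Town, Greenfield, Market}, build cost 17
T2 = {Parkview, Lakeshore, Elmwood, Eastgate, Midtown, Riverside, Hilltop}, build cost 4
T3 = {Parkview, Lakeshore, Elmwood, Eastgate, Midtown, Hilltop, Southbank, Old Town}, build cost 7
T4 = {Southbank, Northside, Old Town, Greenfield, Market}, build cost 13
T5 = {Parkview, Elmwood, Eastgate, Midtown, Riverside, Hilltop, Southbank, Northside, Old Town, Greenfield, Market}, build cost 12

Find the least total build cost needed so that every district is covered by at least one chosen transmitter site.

16

T2, T5 cover every district at build cost 4 + 12 = 16.
Any cover uses at least 2 transmitter sites; among all covering selections none totals below 16.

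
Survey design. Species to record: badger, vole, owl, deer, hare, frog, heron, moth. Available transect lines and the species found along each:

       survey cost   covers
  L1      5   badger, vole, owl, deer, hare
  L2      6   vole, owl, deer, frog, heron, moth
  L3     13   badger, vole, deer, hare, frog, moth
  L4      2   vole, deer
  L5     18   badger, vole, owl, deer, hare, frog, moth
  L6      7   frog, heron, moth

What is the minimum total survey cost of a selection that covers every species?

11

L1, L2 cover every species at survey cost 5 + 6 = 11.
Any cover uses at least 2 transects; among all covering selections none totals below 11.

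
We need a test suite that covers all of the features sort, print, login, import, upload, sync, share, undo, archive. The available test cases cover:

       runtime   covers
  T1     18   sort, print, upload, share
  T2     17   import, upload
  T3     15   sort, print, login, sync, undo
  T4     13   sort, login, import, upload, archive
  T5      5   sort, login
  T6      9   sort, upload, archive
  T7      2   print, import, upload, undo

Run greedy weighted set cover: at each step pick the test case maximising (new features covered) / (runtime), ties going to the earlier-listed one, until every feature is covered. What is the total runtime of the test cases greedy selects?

49

Pick 1: T7 adds 4 new (print, import, upload, undo) at runtime 2 (ratio 4/2).
Pick 2: T5 adds 2 new (sort, login) at runtime 5 (ratio 2/5).
Pick 3: T6 adds 1 new (archive) at runtime 9 (ratio 1/9).
Pick 4: T3 adds 1 new (sync) at runtime 15 (ratio 1/15).
Pick 5: T1 adds 1 new (share) at runtime 18 (ratio 1/18).
Greedy total runtime: 2 + 5 + 9 + 15 + 18 = 49. (The true optimum is 44, so greedy overshoots here.)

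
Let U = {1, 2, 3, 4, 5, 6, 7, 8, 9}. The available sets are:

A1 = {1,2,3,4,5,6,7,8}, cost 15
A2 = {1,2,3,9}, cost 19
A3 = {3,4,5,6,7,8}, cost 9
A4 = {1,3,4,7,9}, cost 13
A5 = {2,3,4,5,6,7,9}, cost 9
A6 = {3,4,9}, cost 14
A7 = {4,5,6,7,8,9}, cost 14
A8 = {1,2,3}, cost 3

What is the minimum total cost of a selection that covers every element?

17

A7, A8 cover every element at cost 14 + 3 = 17.
Any cover uses at least 2 sets; among all covering selections none totals below 17.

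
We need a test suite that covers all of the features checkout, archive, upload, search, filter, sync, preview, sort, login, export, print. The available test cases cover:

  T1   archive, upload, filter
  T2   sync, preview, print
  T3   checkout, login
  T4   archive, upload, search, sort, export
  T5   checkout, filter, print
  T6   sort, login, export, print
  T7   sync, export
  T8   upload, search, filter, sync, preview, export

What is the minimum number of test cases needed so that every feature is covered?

T1, T2, T3, T4 together cover {checkout, archive, upload, search, filter, sync, preview, sort, login, export, print} — every feature.
No 3 of the 8 test cases cover everything (all 56 triples fall short), so 4 is minimum.

4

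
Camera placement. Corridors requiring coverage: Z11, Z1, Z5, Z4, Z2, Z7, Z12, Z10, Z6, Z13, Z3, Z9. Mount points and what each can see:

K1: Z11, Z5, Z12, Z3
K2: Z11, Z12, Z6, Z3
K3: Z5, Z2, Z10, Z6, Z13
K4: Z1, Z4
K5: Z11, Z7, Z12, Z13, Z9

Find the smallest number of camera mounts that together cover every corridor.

4

K1, K3, K4, K5 together cover {Z11, Z1, Z5, Z4, Z2, Z7, Z12, Z10, Z6, Z13, Z3, Z9} — every corridor.
No 3 of the 5 camera mounts cover everything (all 10 triples fall short), so 4 is minimum.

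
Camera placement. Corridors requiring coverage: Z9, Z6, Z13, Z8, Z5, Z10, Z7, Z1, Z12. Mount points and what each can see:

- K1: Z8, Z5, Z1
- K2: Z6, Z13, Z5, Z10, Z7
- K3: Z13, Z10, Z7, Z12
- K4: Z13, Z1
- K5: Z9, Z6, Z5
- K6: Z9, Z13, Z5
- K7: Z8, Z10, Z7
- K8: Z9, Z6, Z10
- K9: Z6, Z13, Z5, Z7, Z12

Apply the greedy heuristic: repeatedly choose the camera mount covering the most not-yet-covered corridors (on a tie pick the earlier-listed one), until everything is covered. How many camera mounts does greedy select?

4

Pick 1: K2 covers 5 new corridors (Z6, Z13, Z5, Z10, Z7).
Pick 2: K1 covers 2 new corridors (Z8, Z1).
Pick 3: K3 covers 1 new corridors (Z12).
Pick 4: K5 covers 1 new corridors (Z9).
Greedy uses 4 camera mounts. (The true minimum is 3.)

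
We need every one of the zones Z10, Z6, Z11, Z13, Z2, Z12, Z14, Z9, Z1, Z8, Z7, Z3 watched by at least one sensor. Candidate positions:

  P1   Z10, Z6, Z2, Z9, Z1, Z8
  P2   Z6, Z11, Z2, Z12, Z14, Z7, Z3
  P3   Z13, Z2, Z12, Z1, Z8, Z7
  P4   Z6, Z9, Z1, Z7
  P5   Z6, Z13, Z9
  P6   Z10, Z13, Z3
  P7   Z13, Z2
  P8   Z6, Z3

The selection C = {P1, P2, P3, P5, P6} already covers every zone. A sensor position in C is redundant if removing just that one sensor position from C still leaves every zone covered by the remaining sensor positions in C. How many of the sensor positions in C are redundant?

Drop P1: the rest still cover every zone — redundant.
Drop P2: Z11, Z14 uncovered — not redundant.
Drop P3: the rest still cover every zone — redundant.
Drop P5: the rest still cover every zone — redundant.
Drop P6: the rest still cover every zone — redundant.
4 redundant: P1, P3, P5, P6.

4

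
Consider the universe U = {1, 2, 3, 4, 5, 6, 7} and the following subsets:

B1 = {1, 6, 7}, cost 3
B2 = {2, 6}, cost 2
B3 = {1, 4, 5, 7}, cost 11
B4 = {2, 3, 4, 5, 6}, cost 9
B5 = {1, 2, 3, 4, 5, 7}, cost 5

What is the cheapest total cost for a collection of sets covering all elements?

B2, B5 cover every element at cost 2 + 5 = 7.
Any cover uses at least 2 sets; among all covering selections none totals below 7.

7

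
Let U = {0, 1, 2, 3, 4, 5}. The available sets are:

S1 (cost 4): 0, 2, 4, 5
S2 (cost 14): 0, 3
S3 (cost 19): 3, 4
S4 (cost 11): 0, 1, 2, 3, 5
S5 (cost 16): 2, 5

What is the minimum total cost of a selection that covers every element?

15

S1, S4 cover every element at cost 4 + 11 = 15.
Any cover uses at least 2 sets; among all covering selections none totals below 15.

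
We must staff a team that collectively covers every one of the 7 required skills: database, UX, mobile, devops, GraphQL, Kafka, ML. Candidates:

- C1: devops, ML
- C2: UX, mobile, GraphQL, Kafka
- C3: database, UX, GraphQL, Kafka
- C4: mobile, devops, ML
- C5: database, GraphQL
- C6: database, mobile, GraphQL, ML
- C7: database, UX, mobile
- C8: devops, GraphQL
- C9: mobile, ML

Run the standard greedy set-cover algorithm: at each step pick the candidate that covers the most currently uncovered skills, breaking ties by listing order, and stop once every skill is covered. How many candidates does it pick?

Pick 1: C2 covers 4 new skills (UX, mobile, GraphQL, Kafka).
Pick 2: C1 covers 2 new skills (devops, ML).
Pick 3: C3 covers 1 new skills (database).
Greedy uses 3 candidates. (The true minimum is 2.)

3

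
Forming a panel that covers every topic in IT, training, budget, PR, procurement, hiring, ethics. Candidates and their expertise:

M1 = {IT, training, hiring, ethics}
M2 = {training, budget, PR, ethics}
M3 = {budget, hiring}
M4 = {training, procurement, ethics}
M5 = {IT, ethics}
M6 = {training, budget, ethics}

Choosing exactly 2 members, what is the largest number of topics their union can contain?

Choosing M1, M2 covers {IT, training, budget, PR, hiring, ethics} — 6 topics.
No choice of 2 members does better; here procurement is left uncovered.

6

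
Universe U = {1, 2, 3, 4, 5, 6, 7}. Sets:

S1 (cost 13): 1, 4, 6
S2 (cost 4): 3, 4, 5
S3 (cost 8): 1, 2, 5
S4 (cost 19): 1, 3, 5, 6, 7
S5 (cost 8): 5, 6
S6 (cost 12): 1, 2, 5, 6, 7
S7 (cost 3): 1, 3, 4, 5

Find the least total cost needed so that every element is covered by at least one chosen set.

S6, S7 cover every element at cost 12 + 3 = 15.
Any cover uses at least 2 sets; among all covering selections none totals below 15.

15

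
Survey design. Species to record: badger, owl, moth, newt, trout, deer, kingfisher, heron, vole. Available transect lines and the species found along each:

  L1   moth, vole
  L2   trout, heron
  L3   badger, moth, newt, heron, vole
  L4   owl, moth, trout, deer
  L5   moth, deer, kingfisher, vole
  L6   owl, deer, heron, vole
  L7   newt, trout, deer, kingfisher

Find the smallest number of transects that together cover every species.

L3, L4, L5 together cover {badger, owl, moth, newt, trout, deer, kingfisher, heron, vole} — every species.
No 2 of the 7 transects cover everything (all 21 pairs fall short), so 3 is minimum.

3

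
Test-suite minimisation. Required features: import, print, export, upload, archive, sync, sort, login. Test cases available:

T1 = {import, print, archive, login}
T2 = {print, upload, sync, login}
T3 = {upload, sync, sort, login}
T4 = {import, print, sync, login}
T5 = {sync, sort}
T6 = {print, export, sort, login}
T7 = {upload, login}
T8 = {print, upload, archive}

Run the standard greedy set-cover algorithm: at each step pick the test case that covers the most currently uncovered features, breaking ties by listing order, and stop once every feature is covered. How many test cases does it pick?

3

Pick 1: T1 covers 4 new features (import, print, archive, login).
Pick 2: T3 covers 3 new features (upload, sync, sort).
Pick 3: T6 covers 1 new features (export).
Greedy uses 3 test cases.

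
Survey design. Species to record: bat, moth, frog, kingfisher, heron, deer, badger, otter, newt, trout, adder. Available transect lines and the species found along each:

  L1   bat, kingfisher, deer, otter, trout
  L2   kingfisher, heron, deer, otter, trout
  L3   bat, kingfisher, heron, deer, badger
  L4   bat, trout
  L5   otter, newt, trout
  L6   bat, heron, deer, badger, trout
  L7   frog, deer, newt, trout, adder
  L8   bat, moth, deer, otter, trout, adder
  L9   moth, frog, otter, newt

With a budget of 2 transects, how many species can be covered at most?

Choosing L3, L7 covers {bat, frog, kingfisher, heron, deer, badger, newt, trout, adder} — 9 species.
No choice of 2 transects does better; here moth, otter are left uncovered.

9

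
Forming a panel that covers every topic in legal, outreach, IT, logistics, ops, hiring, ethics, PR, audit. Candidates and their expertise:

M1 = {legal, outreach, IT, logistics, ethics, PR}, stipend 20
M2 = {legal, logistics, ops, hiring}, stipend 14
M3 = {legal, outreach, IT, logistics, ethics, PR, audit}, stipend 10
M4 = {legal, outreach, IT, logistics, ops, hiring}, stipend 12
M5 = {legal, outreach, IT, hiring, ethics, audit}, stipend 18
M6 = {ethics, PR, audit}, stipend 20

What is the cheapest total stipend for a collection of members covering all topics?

22

M3, M4 cover every topic at stipend 10 + 12 = 22.
Any cover uses at least 2 members; among all covering selections none totals below 22.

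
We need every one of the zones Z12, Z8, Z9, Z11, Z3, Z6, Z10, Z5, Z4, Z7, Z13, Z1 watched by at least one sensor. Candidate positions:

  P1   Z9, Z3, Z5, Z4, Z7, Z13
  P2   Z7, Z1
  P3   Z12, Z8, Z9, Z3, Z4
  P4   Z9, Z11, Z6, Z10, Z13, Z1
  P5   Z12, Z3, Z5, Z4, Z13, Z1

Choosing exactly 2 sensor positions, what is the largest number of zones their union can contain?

10

Choosing P1, P4 covers {Z9, Z11, Z3, Z6, Z10, Z5, Z4, Z7, Z13, Z1} — 10 zones.
No choice of 2 sensor positions does better; here Z12, Z8 are left uncovered.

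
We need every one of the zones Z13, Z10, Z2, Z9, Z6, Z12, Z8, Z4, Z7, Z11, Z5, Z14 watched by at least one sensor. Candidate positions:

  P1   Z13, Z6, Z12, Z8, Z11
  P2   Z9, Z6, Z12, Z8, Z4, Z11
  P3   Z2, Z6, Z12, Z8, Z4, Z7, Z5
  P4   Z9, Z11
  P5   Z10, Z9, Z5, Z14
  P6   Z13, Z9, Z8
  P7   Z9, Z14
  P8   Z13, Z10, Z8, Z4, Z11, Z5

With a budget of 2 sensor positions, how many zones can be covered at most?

Choosing P3, P5 covers {Z10, Z2, Z9, Z6, Z12, Z8, Z4, Z7, Z5, Z14} — 10 zones.
No choice of 2 sensor positions does better; here Z13, Z11 are left uncovered.

10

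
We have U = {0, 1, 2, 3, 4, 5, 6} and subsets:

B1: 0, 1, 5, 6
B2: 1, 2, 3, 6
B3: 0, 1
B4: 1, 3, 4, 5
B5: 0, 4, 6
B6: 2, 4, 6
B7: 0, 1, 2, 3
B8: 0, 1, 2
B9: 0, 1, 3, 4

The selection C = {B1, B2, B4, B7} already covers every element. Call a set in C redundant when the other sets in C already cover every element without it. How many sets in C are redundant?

Drop B1: the rest still cover every element — redundant.
Drop B2: the rest still cover every element — redundant.
Drop B4: 4 uncovered — not redundant.
Drop B7: the rest still cover every element — redundant.
3 redundant: B1, B2, B7.

3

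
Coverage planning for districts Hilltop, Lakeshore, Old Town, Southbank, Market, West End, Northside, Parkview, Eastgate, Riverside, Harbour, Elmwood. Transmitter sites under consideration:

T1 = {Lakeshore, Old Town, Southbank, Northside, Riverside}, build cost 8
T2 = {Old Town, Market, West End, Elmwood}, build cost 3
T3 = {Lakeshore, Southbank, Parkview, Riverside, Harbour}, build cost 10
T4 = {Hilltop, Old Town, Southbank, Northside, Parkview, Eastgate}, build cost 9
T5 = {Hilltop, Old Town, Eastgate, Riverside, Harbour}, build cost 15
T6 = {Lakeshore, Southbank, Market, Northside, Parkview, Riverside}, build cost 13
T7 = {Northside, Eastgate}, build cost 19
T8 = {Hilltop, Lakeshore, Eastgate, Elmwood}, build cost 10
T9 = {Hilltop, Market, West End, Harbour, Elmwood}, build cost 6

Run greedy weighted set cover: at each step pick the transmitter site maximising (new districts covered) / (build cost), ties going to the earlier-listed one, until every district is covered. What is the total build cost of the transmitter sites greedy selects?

22

Pick 1: T2 adds 4 new (Old Town, Market, West End, Elmwood) at build cost 3 (ratio 4/3).
Pick 2: T4 adds 5 new (Hilltop, Southbank, Northside, Parkview, Eastgate) at build cost 9 (ratio 5/9).
Pick 3: T3 adds 3 new (Lakeshore, Riverside, Harbour) at build cost 10 (ratio 3/10).
Greedy total build cost: 3 + 9 + 10 = 22.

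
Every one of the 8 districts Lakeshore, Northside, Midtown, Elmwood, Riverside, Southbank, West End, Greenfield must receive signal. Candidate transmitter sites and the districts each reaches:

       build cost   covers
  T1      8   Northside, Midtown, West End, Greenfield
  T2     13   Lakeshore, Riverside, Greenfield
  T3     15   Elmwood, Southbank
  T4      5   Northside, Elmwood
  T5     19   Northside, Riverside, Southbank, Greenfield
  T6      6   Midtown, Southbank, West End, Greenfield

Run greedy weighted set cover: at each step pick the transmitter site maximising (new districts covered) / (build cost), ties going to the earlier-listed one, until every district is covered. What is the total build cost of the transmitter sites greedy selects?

Pick 1: T6 adds 4 new (Midtown, Southbank, West End, Greenfield) at build cost 6 (ratio 4/6).
Pick 2: T4 adds 2 new (Northside, Elmwood) at build cost 5 (ratio 2/5).
Pick 3: T2 adds 2 new (Lakeshore, Riverside) at build cost 13 (ratio 2/13).
Greedy total build cost: 6 + 5 + 13 = 24.

24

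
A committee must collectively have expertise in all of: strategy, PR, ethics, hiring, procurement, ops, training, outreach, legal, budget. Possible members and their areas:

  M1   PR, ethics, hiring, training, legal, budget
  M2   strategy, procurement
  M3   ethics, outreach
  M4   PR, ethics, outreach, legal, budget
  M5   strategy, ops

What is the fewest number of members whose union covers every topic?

M1, M2, M3, M5 together cover {strategy, PR, ethics, hiring, procurement, ops, training, outreach, legal, budget} — every topic.
No 3 of the 5 members cover everything (all 10 triples fall short), so 4 is minimum.

4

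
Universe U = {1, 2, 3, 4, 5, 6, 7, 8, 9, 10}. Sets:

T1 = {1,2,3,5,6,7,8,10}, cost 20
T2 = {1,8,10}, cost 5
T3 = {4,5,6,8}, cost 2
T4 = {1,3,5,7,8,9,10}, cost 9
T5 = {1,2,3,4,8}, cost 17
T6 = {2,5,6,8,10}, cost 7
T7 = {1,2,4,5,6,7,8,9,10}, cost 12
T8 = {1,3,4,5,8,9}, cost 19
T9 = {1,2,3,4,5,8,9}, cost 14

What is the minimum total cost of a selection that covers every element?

T3, T4, T6 cover every element at cost 2 + 9 + 7 = 18.
Any cover uses at least 2 sets; among all covering selections none totals below 18.

18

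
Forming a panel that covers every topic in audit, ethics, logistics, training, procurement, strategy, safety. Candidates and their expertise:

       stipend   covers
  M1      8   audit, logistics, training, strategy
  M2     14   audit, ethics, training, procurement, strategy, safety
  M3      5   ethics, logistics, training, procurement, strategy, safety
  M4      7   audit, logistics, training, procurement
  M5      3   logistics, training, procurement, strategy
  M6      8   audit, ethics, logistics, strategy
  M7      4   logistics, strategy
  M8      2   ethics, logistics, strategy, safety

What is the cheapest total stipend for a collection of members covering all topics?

M4, M8 cover every topic at stipend 7 + 2 = 9.
Any cover uses at least 2 members; among all covering selections none totals below 9.
Greedy by coverage-per-stipend would pick M8, M5, M4 for 12 — worse than the optimum 9.

9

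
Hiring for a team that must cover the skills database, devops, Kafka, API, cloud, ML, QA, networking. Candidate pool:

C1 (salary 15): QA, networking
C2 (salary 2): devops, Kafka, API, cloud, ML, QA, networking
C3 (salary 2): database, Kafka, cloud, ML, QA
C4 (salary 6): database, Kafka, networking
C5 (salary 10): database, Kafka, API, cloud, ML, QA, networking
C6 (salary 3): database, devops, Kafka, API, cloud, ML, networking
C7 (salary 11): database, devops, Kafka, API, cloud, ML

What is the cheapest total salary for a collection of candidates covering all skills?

4

C2, C3 cover every skill at salary 2 + 2 = 4.
Any cover uses at least 2 candidates; among all covering selections none totals below 4.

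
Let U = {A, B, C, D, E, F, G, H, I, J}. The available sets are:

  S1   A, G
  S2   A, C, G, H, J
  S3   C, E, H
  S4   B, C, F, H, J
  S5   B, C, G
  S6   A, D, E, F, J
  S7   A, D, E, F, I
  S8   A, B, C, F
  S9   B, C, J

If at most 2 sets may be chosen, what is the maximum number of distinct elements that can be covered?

Choosing S2, S7 covers {A, C, D, E, F, G, H, I, J} — 9 elements.
No choice of 2 sets does better; here B is left uncovered.

9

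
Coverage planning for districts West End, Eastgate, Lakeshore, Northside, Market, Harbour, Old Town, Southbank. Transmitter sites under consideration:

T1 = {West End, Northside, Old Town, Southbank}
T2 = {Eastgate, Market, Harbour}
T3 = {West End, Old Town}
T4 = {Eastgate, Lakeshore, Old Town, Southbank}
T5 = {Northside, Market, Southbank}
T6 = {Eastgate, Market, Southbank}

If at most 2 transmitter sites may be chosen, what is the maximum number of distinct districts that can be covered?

7

Choosing T1, T2 covers {West End, Eastgate, Northside, Market, Harbour, Old Town, Southbank} — 7 districts.
No choice of 2 transmitter sites does better; here Lakeshore is left uncovered.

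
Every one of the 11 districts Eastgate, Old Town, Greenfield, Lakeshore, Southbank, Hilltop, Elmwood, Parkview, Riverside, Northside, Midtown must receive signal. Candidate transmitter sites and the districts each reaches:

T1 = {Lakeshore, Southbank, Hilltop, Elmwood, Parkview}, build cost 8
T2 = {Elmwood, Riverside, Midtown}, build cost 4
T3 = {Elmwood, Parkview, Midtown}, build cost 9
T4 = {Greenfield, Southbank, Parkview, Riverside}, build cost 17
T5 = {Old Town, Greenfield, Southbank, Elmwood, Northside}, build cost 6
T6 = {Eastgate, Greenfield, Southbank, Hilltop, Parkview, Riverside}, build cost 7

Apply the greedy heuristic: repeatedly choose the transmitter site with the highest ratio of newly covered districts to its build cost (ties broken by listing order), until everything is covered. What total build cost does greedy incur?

25

Pick 1: T6 adds 6 new (Eastgate, Greenfield, Southbank, Hilltop, Parkview, Riverside) at build cost 7 (ratio 6/7).
Pick 2: T2 adds 2 new (Elmwood, Midtown) at build cost 4 (ratio 2/4).
Pick 3: T5 adds 2 new (Old Town, Northside) at build cost 6 (ratio 2/6).
Pick 4: T1 adds 1 new (Lakeshore) at build cost 8 (ratio 1/8).
Greedy total build cost: 7 + 4 + 6 + 8 = 25.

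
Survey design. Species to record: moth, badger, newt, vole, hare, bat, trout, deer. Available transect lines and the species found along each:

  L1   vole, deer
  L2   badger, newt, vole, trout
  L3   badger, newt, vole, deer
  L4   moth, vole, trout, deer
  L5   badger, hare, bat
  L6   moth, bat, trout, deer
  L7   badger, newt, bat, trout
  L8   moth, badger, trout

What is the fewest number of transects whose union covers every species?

3

L2, L4, L5 together cover {moth, badger, newt, vole, hare, bat, trout, deer} — every species.
No 2 of the 8 transects cover everything (all 28 pairs fall short), so 3 is minimum.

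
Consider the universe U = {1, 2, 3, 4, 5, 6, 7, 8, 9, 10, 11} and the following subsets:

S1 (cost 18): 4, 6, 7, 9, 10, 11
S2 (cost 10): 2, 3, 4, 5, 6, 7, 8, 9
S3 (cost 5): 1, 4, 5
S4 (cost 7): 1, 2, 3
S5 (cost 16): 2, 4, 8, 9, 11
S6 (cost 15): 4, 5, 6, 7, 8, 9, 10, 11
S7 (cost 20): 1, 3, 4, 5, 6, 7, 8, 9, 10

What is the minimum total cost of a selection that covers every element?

22

S4, S6 cover every element at cost 7 + 15 = 22.
Any cover uses at least 2 sets; among all covering selections none totals below 22.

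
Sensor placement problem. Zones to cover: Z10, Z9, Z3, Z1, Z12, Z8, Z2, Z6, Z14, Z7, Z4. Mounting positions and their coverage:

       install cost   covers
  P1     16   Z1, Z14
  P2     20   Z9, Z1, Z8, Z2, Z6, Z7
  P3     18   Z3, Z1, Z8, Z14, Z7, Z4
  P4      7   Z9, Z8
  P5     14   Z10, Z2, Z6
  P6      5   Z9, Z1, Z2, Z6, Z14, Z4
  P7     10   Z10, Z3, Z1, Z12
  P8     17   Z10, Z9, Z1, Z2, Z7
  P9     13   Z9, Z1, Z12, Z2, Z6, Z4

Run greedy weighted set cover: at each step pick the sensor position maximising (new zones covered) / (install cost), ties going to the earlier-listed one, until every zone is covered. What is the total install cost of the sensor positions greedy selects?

Pick 1: P6 adds 6 new (Z9, Z1, Z2, Z6, Z14, Z4) at install cost 5 (ratio 6/5).
Pick 2: P7 adds 3 new (Z10, Z3, Z12) at install cost 10 (ratio 3/10).
Pick 3: P4 adds 1 new (Z8) at install cost 7 (ratio 1/7).
Pick 4: P8 adds 1 new (Z7) at install cost 17 (ratio 1/17).
Greedy total install cost: 5 + 10 + 7 + 17 = 39. (The true optimum is 33, so greedy overshoots here.)

39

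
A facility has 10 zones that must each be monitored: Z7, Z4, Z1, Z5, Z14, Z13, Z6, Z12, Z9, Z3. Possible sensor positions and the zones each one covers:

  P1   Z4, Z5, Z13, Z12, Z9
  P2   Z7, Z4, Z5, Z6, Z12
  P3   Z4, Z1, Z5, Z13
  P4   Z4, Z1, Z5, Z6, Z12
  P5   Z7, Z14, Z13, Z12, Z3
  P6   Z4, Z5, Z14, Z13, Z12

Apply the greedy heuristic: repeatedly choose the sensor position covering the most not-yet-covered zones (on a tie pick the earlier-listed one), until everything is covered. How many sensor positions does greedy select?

Pick 1: P1 covers 5 new zones (Z4, Z5, Z13, Z12, Z9).
Pick 2: P5 covers 3 new zones (Z7, Z14, Z3).
Pick 3: P4 covers 2 new zones (Z1, Z6).
Greedy uses 3 sensor positions.

3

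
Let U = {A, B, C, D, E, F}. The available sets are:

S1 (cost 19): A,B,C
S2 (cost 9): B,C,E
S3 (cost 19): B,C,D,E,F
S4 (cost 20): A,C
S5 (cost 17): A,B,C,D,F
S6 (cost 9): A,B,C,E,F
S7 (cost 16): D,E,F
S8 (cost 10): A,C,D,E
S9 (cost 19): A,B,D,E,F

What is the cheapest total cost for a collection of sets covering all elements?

S6, S8 cover every element at cost 9 + 10 = 19.
Any cover uses at least 2 sets; among all covering selections none totals below 19.

19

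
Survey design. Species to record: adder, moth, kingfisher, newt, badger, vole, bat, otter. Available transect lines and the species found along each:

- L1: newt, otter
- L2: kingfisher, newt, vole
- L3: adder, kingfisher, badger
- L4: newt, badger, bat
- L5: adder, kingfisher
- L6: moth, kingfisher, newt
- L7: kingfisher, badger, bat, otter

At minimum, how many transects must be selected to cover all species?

4

L2, L3, L6, L7 together cover {adder, moth, kingfisher, newt, badger, vole, bat, otter} — every species.
No 3 of the 7 transects cover everything (all 35 triples fall short), so 4 is minimum.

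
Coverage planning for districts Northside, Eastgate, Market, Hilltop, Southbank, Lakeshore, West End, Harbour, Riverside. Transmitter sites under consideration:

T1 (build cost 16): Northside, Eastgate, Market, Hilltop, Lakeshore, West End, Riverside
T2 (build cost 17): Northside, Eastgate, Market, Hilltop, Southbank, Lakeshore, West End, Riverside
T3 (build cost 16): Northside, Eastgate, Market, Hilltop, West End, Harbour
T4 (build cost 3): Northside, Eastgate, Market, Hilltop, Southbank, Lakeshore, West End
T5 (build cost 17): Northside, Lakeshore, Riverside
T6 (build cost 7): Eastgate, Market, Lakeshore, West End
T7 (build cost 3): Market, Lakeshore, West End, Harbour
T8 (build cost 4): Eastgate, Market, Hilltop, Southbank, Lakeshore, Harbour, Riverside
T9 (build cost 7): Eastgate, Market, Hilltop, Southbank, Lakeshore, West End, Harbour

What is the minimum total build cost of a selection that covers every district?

T4, T8 cover every district at build cost 3 + 4 = 7.
Any cover uses at least 2 transmitter sites; among all covering selections none totals below 7.

7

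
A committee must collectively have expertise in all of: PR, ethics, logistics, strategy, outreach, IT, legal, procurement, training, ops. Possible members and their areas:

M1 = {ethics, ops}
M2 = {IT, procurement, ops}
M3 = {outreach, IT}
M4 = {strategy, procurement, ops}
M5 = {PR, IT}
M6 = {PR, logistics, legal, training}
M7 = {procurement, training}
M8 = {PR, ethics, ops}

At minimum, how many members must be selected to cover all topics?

M1, M3, M4, M6 together cover {PR, ethics, logistics, strategy, outreach, IT, legal, procurement, training, ops} — every topic.
No 3 of the 8 members cover everything (all 56 triples fall short), so 4 is minimum.

4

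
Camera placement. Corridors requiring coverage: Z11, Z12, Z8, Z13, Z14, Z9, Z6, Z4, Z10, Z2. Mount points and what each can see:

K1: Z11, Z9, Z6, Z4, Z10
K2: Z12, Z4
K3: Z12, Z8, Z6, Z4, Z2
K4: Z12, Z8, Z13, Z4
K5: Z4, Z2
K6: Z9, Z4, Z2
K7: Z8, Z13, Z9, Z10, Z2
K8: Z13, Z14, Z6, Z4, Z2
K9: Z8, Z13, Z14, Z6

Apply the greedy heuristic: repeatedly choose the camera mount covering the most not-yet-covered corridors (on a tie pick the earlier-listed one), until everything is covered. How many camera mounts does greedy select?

3

Pick 1: K1 covers 5 new corridors (Z11, Z9, Z6, Z4, Z10).
Pick 2: K3 covers 3 new corridors (Z12, Z8, Z2).
Pick 3: K8 covers 2 new corridors (Z13, Z14).
Greedy uses 3 camera mounts.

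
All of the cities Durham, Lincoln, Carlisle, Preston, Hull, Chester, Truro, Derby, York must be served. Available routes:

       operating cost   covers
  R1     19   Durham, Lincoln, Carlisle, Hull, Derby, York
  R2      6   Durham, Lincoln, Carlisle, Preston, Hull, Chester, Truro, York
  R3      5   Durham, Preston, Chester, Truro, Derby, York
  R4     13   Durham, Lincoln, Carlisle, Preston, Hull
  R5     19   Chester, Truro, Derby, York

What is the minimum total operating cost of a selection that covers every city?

R2, R3 cover every city at operating cost 6 + 5 = 11.
Any cover uses at least 2 routes; among all covering selections none totals below 11.

11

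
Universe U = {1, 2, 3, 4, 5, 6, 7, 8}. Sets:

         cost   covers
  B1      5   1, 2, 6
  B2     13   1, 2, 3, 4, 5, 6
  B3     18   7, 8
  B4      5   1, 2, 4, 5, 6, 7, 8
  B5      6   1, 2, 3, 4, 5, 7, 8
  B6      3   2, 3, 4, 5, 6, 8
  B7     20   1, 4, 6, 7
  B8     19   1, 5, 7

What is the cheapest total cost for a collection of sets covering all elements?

B4, B6 cover every element at cost 5 + 3 = 8.
Any cover uses at least 2 sets; among all covering selections none totals below 8.

8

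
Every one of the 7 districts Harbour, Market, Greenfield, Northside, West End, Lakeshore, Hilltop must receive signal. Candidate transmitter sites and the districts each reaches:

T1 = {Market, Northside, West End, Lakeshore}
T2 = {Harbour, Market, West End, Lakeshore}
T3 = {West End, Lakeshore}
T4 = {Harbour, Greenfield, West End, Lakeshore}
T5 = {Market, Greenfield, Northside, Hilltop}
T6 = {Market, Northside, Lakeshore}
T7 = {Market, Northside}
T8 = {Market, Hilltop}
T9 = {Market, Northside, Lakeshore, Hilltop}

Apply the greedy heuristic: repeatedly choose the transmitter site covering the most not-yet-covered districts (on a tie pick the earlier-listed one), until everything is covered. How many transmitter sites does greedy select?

3

Pick 1: T1 covers 4 new districts (Market, Northside, West End, Lakeshore).
Pick 2: T4 covers 2 new districts (Harbour, Greenfield).
Pick 3: T5 covers 1 new districts (Hilltop).
Greedy uses 3 transmitter sites. (The true minimum is 2.)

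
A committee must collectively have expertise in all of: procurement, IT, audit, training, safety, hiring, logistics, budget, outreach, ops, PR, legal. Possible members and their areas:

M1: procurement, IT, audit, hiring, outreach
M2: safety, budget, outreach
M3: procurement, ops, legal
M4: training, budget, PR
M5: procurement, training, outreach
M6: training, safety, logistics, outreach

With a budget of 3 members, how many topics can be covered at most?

10

Choosing M1, M3, M4 covers {procurement, IT, audit, training, hiring, budget, outreach, ops, PR, legal} — 10 topics.
No choice of 3 members does better; here safety, logistics are left uncovered.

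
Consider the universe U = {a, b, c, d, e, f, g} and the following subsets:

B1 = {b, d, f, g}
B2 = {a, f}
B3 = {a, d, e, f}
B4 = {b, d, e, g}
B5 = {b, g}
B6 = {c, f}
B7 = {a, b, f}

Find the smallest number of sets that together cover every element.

3

B1, B3, B6 together cover {a, b, c, d, e, f, g} — every element.
No 2 of the 7 sets cover everything (all 21 pairs fall short), so 3 is minimum.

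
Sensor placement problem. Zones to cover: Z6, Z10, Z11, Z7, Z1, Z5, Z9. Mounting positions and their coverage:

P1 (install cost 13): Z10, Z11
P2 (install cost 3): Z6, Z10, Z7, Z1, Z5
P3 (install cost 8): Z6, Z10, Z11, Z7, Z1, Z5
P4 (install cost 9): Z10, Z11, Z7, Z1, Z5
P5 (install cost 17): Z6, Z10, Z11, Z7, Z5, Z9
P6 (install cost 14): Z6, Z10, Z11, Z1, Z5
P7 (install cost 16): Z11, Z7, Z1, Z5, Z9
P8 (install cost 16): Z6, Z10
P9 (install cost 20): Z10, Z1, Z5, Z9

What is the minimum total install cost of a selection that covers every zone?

P2, P7 cover every zone at install cost 3 + 16 = 19.
Any cover uses at least 2 sensor positions; among all covering selections none totals below 19.
Greedy by coverage-per-install cost would pick P2, P3, P7 for 27 — worse than the optimum 19.

19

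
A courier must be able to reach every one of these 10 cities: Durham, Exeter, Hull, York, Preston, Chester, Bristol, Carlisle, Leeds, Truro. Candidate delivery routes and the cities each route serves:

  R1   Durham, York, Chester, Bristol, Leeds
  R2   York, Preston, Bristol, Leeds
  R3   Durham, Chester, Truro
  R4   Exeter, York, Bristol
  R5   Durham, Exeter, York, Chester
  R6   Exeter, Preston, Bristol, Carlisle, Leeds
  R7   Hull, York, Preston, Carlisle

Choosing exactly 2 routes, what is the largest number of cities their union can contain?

Choosing R1, R6 covers {Durham, Exeter, York, Preston, Chester, Bristol, Carlisle, Leeds} — 8 cities.
No choice of 2 routes does better; here Hull, Truro are left uncovered.

8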